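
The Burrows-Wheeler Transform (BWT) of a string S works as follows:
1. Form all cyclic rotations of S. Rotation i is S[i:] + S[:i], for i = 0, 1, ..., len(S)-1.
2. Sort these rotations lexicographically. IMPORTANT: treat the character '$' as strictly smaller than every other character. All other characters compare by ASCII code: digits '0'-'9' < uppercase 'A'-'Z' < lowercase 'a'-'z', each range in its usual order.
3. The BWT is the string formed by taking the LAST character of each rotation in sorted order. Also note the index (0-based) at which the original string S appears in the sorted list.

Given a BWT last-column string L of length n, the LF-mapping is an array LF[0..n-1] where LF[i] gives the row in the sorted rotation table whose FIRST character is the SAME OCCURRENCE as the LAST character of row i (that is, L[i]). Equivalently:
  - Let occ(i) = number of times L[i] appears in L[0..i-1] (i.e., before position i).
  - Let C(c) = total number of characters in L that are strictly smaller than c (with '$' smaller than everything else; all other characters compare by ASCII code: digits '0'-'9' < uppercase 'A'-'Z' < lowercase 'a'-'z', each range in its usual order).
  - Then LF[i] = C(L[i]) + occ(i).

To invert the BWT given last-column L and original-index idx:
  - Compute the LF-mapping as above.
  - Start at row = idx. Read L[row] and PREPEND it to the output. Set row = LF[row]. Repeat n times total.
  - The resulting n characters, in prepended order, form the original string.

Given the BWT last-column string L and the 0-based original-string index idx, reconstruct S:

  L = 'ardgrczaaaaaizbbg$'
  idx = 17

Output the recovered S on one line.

LF mapping: 1 14 10 11 15 9 16 2 3 4 5 6 13 17 7 8 12 0
Walk LF starting at row 17, prepending L[row]:
  step 1: row=17, L[17]='$', prepend. Next row=LF[17]=0
  step 2: row=0, L[0]='a', prepend. Next row=LF[0]=1
  step 3: row=1, L[1]='r', prepend. Next row=LF[1]=14
  step 4: row=14, L[14]='b', prepend. Next row=LF[14]=7
  step 5: row=7, L[7]='a', prepend. Next row=LF[7]=2
  step 6: row=2, L[2]='d', prepend. Next row=LF[2]=10
  step 7: row=10, L[10]='a', prepend. Next row=LF[10]=5
  step 8: row=5, L[5]='c', prepend. Next row=LF[5]=9
  step 9: row=9, L[9]='a', prepend. Next row=LF[9]=4
  step 10: row=4, L[4]='r', prepend. Next row=LF[4]=15
  step 11: row=15, L[15]='b', prepend. Next row=LF[15]=8
  step 12: row=8, L[8]='a', prepend. Next row=LF[8]=3
  step 13: row=3, L[3]='g', prepend. Next row=LF[3]=11
  step 14: row=11, L[11]='a', prepend. Next row=LF[11]=6
  step 15: row=6, L[6]='z', prepend. Next row=LF[6]=16
  step 16: row=16, L[16]='g', prepend. Next row=LF[16]=12
  step 17: row=12, L[12]='i', prepend. Next row=LF[12]=13
  step 18: row=13, L[13]='z', prepend. Next row=LF[13]=17
Reversed output: zigzagabracadabra$

Answer: zigzagabracadabra$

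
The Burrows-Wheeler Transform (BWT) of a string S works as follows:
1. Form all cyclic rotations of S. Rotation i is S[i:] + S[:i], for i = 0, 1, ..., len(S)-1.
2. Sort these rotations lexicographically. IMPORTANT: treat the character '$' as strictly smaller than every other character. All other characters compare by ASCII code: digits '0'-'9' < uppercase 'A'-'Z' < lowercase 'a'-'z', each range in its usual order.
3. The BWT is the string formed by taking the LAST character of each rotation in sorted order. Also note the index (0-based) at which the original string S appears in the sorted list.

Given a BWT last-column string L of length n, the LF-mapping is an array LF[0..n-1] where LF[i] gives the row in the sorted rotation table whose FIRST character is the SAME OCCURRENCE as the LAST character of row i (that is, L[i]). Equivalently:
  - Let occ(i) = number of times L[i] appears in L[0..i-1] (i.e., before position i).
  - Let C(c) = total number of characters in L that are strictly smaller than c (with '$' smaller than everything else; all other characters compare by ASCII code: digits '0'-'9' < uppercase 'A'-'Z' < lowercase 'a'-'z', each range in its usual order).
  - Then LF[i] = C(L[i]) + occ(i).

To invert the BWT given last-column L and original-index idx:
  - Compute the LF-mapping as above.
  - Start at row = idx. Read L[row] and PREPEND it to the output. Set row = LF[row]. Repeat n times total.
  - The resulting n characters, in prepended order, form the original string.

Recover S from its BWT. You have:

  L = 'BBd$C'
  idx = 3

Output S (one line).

Answer: CdBB$

Derivation:
LF mapping: 1 2 4 0 3
Walk LF starting at row 3, prepending L[row]:
  step 1: row=3, L[3]='$', prepend. Next row=LF[3]=0
  step 2: row=0, L[0]='B', prepend. Next row=LF[0]=1
  step 3: row=1, L[1]='B', prepend. Next row=LF[1]=2
  step 4: row=2, L[2]='d', prepend. Next row=LF[2]=4
  step 5: row=4, L[4]='C', prepend. Next row=LF[4]=3
Reversed output: CdBB$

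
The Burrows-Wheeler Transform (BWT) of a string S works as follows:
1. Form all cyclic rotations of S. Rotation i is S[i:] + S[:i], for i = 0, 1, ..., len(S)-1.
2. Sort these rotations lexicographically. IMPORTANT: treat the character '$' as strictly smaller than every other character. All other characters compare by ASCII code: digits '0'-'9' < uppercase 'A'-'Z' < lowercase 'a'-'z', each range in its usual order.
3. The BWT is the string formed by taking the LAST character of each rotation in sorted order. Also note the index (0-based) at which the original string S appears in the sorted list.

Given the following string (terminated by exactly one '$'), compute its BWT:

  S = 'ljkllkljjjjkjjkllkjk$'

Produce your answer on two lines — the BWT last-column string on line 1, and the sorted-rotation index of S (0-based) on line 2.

All 21 rotations (rotation i = S[i:]+S[:i]):
  rot[0] = ljkllkljjjjkjjkllkjk$
  rot[1] = jkllkljjjjkjjkllkjk$l
  rot[2] = kllkljjjjkjjkllkjk$lj
  rot[3] = llkljjjjkjjkllkjk$ljk
  rot[4] = lkljjjjkjjkllkjk$ljkl
  rot[5] = kljjjjkjjkllkjk$ljkll
  rot[6] = ljjjjkjjkllkjk$ljkllk
  rot[7] = jjjjkjjkllkjk$ljkllkl
  rot[8] = jjjkjjkllkjk$ljkllklj
  rot[9] = jjkjjkllkjk$ljkllkljj
  rot[10] = jkjjkllkjk$ljkllkljjj
  rot[11] = kjjkllkjk$ljkllkljjjj
  rot[12] = jjkllkjk$ljkllkljjjjk
  rot[13] = jkllkjk$ljkllkljjjjkj
  rot[14] = kllkjk$ljkllkljjjjkjj
  rot[15] = llkjk$ljkllkljjjjkjjk
  rot[16] = lkjk$ljkllkljjjjkjjkl
  rot[17] = kjk$ljkllkljjjjkjjkll
  rot[18] = jk$ljkllkljjjjkjjkllk
  rot[19] = k$ljkllkljjjjkjjkllkj
  rot[20] = $ljkllkljjjjkjjkllkjk
Sorted (with $ < everything):
  sorted[0] = $ljkllkljjjjkjjkllkjk  (last char: 'k')
  sorted[1] = jjjjkjjkllkjk$ljkllkl  (last char: 'l')
  sorted[2] = jjjkjjkllkjk$ljkllklj  (last char: 'j')
  sorted[3] = jjkjjkllkjk$ljkllkljj  (last char: 'j')
  sorted[4] = jjkllkjk$ljkllkljjjjk  (last char: 'k')
  sorted[5] = jk$ljkllkljjjjkjjkllk  (last char: 'k')
  sorted[6] = jkjjkllkjk$ljkllkljjj  (last char: 'j')
  sorted[7] = jkllkjk$ljkllkljjjjkj  (last char: 'j')
  sorted[8] = jkllkljjjjkjjkllkjk$l  (last char: 'l')
  sorted[9] = k$ljkllkljjjjkjjkllkj  (last char: 'j')
  sorted[10] = kjjkllkjk$ljkllkljjjj  (last char: 'j')
  sorted[11] = kjk$ljkllkljjjjkjjkll  (last char: 'l')
  sorted[12] = kljjjjkjjkllkjk$ljkll  (last char: 'l')
  sorted[13] = kllkjk$ljkllkljjjjkjj  (last char: 'j')
  sorted[14] = kllkljjjjkjjkllkjk$lj  (last char: 'j')
  sorted[15] = ljjjjkjjkllkjk$ljkllk  (last char: 'k')
  sorted[16] = ljkllkljjjjkjjkllkjk$  (last char: '$')
  sorted[17] = lkjk$ljkllkljjjjkjjkl  (last char: 'l')
  sorted[18] = lkljjjjkjjkllkjk$ljkl  (last char: 'l')
  sorted[19] = llkjk$ljkllkljjjjkjjk  (last char: 'k')
  sorted[20] = llkljjjjkjjkllkjk$ljk  (last char: 'k')
Last column: kljjkkjjljjlljjk$llkk
Original string S is at sorted index 16

Answer: kljjkkjjljjlljjk$llkk
16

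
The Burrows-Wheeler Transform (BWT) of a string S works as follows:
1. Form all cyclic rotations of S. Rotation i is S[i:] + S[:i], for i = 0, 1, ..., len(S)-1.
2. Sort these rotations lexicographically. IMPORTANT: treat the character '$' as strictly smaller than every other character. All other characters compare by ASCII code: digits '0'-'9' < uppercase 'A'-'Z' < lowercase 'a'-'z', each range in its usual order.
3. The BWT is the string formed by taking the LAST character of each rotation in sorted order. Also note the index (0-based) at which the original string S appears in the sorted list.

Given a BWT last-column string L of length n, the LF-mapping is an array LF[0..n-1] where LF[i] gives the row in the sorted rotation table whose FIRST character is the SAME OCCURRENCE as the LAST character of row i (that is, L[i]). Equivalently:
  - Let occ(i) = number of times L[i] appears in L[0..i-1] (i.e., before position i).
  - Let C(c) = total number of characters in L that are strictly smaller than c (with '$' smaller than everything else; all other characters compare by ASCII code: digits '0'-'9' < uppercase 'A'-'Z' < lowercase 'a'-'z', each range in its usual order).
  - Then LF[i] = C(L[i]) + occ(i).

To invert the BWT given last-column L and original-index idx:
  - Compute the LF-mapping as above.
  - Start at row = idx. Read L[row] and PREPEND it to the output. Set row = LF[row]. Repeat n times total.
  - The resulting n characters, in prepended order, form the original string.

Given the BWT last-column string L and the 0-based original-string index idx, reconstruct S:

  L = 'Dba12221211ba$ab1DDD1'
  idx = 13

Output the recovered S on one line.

LF mapping: 11 18 15 1 7 8 9 2 10 3 4 19 16 0 17 20 5 12 13 14 6
Walk LF starting at row 13, prepending L[row]:
  step 1: row=13, L[13]='$', prepend. Next row=LF[13]=0
  step 2: row=0, L[0]='D', prepend. Next row=LF[0]=11
  step 3: row=11, L[11]='b', prepend. Next row=LF[11]=19
  step 4: row=19, L[19]='D', prepend. Next row=LF[19]=14
  step 5: row=14, L[14]='a', prepend. Next row=LF[14]=17
  step 6: row=17, L[17]='D', prepend. Next row=LF[17]=12
  step 7: row=12, L[12]='a', prepend. Next row=LF[12]=16
  step 8: row=16, L[16]='1', prepend. Next row=LF[16]=5
  step 9: row=5, L[5]='2', prepend. Next row=LF[5]=8
  step 10: row=8, L[8]='2', prepend. Next row=LF[8]=10
  step 11: row=10, L[10]='1', prepend. Next row=LF[10]=4
  step 12: row=4, L[4]='2', prepend. Next row=LF[4]=7
  step 13: row=7, L[7]='1', prepend. Next row=LF[7]=2
  step 14: row=2, L[2]='a', prepend. Next row=LF[2]=15
  step 15: row=15, L[15]='b', prepend. Next row=LF[15]=20
  step 16: row=20, L[20]='1', prepend. Next row=LF[20]=6
  step 17: row=6, L[6]='2', prepend. Next row=LF[6]=9
  step 18: row=9, L[9]='1', prepend. Next row=LF[9]=3
  step 19: row=3, L[3]='1', prepend. Next row=LF[3]=1
  step 20: row=1, L[1]='b', prepend. Next row=LF[1]=18
  step 21: row=18, L[18]='D', prepend. Next row=LF[18]=13
Reversed output: Db1121ba121221aDaDbD$

Answer: Db1121ba121221aDaDbD$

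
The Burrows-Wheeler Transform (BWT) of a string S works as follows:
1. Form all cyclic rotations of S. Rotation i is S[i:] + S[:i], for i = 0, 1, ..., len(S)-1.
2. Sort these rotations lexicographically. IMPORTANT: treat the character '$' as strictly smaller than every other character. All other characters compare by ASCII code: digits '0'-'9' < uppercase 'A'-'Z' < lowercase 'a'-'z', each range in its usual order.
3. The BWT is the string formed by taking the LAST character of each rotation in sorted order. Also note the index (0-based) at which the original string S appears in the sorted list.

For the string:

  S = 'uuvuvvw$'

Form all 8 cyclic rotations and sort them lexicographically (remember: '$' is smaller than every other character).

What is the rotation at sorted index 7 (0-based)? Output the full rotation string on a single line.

All 8 rotations (rotation i = S[i:]+S[:i]):
  rot[0] = uuvuvvw$
  rot[1] = uvuvvw$u
  rot[2] = vuvvw$uu
  rot[3] = uvvw$uuv
  rot[4] = vvw$uuvu
  rot[5] = vw$uuvuv
  rot[6] = w$uuvuvv
  rot[7] = $uuvuvvw
Sorted (with $ < everything):
  sorted[0] = $uuvuvvw
  sorted[1] = uuvuvvw$
  sorted[2] = uvuvvw$u
  sorted[3] = uvvw$uuv
  sorted[4] = vuvvw$uu
  sorted[5] = vvw$uuvu
  sorted[6] = vw$uuvuv
  sorted[7] = w$uuvuvv
sorted[7] = w$uuvuvv

Answer: w$uuvuvv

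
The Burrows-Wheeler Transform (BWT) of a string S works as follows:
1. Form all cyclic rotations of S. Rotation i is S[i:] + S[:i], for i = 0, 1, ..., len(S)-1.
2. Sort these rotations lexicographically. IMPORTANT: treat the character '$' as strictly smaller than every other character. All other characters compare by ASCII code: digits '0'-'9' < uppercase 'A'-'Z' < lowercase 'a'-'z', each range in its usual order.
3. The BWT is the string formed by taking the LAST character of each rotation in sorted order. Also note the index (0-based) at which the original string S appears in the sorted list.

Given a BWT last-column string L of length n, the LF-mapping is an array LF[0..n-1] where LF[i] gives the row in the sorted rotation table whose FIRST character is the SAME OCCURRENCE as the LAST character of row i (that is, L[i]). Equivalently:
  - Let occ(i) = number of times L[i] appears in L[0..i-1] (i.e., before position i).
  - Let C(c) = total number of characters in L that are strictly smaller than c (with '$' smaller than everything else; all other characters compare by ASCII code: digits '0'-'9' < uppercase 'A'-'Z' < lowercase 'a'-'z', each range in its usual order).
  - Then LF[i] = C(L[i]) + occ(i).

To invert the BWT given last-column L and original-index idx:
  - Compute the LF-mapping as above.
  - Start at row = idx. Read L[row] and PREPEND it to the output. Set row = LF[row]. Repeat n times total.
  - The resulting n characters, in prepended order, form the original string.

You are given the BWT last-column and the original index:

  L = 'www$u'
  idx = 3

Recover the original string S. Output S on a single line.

Answer: wuww$

Derivation:
LF mapping: 2 3 4 0 1
Walk LF starting at row 3, prepending L[row]:
  step 1: row=3, L[3]='$', prepend. Next row=LF[3]=0
  step 2: row=0, L[0]='w', prepend. Next row=LF[0]=2
  step 3: row=2, L[2]='w', prepend. Next row=LF[2]=4
  step 4: row=4, L[4]='u', prepend. Next row=LF[4]=1
  step 5: row=1, L[1]='w', prepend. Next row=LF[1]=3
Reversed output: wuww$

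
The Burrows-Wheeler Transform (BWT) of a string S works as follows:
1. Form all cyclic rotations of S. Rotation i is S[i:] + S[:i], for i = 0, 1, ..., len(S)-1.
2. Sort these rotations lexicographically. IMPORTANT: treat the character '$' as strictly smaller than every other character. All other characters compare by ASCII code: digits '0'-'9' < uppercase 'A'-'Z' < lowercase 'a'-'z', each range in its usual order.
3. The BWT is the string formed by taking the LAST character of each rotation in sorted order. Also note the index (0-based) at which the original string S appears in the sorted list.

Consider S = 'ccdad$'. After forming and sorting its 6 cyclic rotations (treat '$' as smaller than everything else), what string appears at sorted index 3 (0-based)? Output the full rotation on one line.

Answer: cdad$c

Derivation:
All 6 rotations (rotation i = S[i:]+S[:i]):
  rot[0] = ccdad$
  rot[1] = cdad$c
  rot[2] = dad$cc
  rot[3] = ad$ccd
  rot[4] = d$ccda
  rot[5] = $ccdad
Sorted (with $ < everything):
  sorted[0] = $ccdad
  sorted[1] = ad$ccd
  sorted[2] = ccdad$
  sorted[3] = cdad$c
  sorted[4] = d$ccda
  sorted[5] = dad$cc
sorted[3] = cdad$c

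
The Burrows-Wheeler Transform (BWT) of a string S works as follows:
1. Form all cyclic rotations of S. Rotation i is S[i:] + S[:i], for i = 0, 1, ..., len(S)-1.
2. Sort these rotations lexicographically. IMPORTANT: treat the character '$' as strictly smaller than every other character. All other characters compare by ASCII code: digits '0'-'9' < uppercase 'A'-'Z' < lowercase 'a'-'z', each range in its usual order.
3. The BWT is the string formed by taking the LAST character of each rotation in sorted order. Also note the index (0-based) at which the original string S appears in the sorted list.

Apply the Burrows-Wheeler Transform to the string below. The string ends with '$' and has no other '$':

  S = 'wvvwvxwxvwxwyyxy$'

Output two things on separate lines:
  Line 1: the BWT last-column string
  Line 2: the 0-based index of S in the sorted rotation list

All 17 rotations (rotation i = S[i:]+S[:i]):
  rot[0] = wvvwvxwxvwxwyyxy$
  rot[1] = vvwvxwxvwxwyyxy$w
  rot[2] = vwvxwxvwxwyyxy$wv
  rot[3] = wvxwxvwxwyyxy$wvv
  rot[4] = vxwxvwxwyyxy$wvvw
  rot[5] = xwxvwxwyyxy$wvvwv
  rot[6] = wxvwxwyyxy$wvvwvx
  rot[7] = xvwxwyyxy$wvvwvxw
  rot[8] = vwxwyyxy$wvvwvxwx
  rot[9] = wxwyyxy$wvvwvxwxv
  rot[10] = xwyyxy$wvvwvxwxvw
  rot[11] = wyyxy$wvvwvxwxvwx
  rot[12] = yyxy$wvvwvxwxvwxw
  rot[13] = yxy$wvvwvxwxvwxwy
  rot[14] = xy$wvvwvxwxvwxwyy
  rot[15] = y$wvvwvxwxvwxwyyx
  rot[16] = $wvvwvxwxvwxwyyxy
Sorted (with $ < everything):
  sorted[0] = $wvvwvxwxvwxwyyxy  (last char: 'y')
  sorted[1] = vvwvxwxvwxwyyxy$w  (last char: 'w')
  sorted[2] = vwvxwxvwxwyyxy$wv  (last char: 'v')
  sorted[3] = vwxwyyxy$wvvwvxwx  (last char: 'x')
  sorted[4] = vxwxvwxwyyxy$wvvw  (last char: 'w')
  sorted[5] = wvvwvxwxvwxwyyxy$  (last char: '$')
  sorted[6] = wvxwxvwxwyyxy$wvv  (last char: 'v')
  sorted[7] = wxvwxwyyxy$wvvwvx  (last char: 'x')
  sorted[8] = wxwyyxy$wvvwvxwxv  (last char: 'v')
  sorted[9] = wyyxy$wvvwvxwxvwx  (last char: 'x')
  sorted[10] = xvwxwyyxy$wvvwvxw  (last char: 'w')
  sorted[11] = xwxvwxwyyxy$wvvwv  (last char: 'v')
  sorted[12] = xwyyxy$wvvwvxwxvw  (last char: 'w')
  sorted[13] = xy$wvvwvxwxvwxwyy  (last char: 'y')
  sorted[14] = y$wvvwvxwxvwxwyyx  (last char: 'x')
  sorted[15] = yxy$wvvwvxwxvwxwy  (last char: 'y')
  sorted[16] = yyxy$wvvwvxwxvwxw  (last char: 'w')
Last column: ywvxw$vxvxwvwyxyw
Original string S is at sorted index 5

Answer: ywvxw$vxvxwvwyxyw
5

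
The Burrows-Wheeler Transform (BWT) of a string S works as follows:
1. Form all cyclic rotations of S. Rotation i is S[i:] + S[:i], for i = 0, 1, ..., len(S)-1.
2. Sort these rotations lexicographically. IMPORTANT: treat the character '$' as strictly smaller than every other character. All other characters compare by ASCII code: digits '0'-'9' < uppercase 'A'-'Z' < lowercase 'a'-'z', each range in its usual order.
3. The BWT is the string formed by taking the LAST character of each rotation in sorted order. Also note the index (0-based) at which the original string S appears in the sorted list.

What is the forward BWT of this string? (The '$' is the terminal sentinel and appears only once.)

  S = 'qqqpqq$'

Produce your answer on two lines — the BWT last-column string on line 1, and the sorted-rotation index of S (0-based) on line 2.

All 7 rotations (rotation i = S[i:]+S[:i]):
  rot[0] = qqqpqq$
  rot[1] = qqpqq$q
  rot[2] = qpqq$qq
  rot[3] = pqq$qqq
  rot[4] = qq$qqqp
  rot[5] = q$qqqpq
  rot[6] = $qqqpqq
Sorted (with $ < everything):
  sorted[0] = $qqqpqq  (last char: 'q')
  sorted[1] = pqq$qqq  (last char: 'q')
  sorted[2] = q$qqqpq  (last char: 'q')
  sorted[3] = qpqq$qq  (last char: 'q')
  sorted[4] = qq$qqqp  (last char: 'p')
  sorted[5] = qqpqq$q  (last char: 'q')
  sorted[6] = qqqpqq$  (last char: '$')
Last column: qqqqpq$
Original string S is at sorted index 6

Answer: qqqqpq$
6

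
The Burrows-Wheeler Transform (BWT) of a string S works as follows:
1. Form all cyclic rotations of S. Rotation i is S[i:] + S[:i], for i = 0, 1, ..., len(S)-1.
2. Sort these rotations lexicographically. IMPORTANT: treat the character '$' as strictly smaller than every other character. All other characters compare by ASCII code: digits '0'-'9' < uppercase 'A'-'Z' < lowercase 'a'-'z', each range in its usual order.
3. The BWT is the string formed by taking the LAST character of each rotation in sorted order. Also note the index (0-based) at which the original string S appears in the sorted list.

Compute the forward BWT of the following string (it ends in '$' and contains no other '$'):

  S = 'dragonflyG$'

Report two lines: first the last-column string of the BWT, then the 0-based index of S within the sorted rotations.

Answer: Gyr$nafogdl
3

Derivation:
All 11 rotations (rotation i = S[i:]+S[:i]):
  rot[0] = dragonflyG$
  rot[1] = ragonflyG$d
  rot[2] = agonflyG$dr
  rot[3] = gonflyG$dra
  rot[4] = onflyG$drag
  rot[5] = nflyG$drago
  rot[6] = flyG$dragon
  rot[7] = lyG$dragonf
  rot[8] = yG$dragonfl
  rot[9] = G$dragonfly
  rot[10] = $dragonflyG
Sorted (with $ < everything):
  sorted[0] = $dragonflyG  (last char: 'G')
  sorted[1] = G$dragonfly  (last char: 'y')
  sorted[2] = agonflyG$dr  (last char: 'r')
  sorted[3] = dragonflyG$  (last char: '$')
  sorted[4] = flyG$dragon  (last char: 'n')
  sorted[5] = gonflyG$dra  (last char: 'a')
  sorted[6] = lyG$dragonf  (last char: 'f')
  sorted[7] = nflyG$drago  (last char: 'o')
  sorted[8] = onflyG$drag  (last char: 'g')
  sorted[9] = ragonflyG$d  (last char: 'd')
  sorted[10] = yG$dragonfl  (last char: 'l')
Last column: Gyr$nafogdl
Original string S is at sorted index 3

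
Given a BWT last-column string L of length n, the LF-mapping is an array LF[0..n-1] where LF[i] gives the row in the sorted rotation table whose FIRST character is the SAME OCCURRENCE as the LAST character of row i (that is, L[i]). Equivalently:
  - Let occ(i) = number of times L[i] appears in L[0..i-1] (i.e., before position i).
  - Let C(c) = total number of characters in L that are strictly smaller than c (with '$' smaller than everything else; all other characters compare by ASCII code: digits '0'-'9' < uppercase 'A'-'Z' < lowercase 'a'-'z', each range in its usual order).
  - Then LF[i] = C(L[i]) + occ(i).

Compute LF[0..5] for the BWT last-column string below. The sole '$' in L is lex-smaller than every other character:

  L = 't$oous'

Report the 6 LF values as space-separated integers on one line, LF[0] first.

Char counts: '$':1, 'o':2, 's':1, 't':1, 'u':1
C (first-col start): C('$')=0, C('o')=1, C('s')=3, C('t')=4, C('u')=5
L[0]='t': occ=0, LF[0]=C('t')+0=4+0=4
L[1]='$': occ=0, LF[1]=C('$')+0=0+0=0
L[2]='o': occ=0, LF[2]=C('o')+0=1+0=1
L[3]='o': occ=1, LF[3]=C('o')+1=1+1=2
L[4]='u': occ=0, LF[4]=C('u')+0=5+0=5
L[5]='s': occ=0, LF[5]=C('s')+0=3+0=3

Answer: 4 0 1 2 5 3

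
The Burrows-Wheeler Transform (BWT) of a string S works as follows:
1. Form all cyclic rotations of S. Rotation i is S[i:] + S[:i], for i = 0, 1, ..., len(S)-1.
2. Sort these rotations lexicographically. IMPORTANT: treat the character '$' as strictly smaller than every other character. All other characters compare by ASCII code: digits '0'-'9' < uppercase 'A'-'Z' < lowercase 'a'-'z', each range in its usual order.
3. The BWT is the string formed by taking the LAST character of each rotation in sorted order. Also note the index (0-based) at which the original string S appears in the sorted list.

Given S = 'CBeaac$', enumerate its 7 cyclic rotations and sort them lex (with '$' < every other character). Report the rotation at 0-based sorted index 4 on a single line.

All 7 rotations (rotation i = S[i:]+S[:i]):
  rot[0] = CBeaac$
  rot[1] = Beaac$C
  rot[2] = eaac$CB
  rot[3] = aac$CBe
  rot[4] = ac$CBea
  rot[5] = c$CBeaa
  rot[6] = $CBeaac
Sorted (with $ < everything):
  sorted[0] = $CBeaac
  sorted[1] = Beaac$C
  sorted[2] = CBeaac$
  sorted[3] = aac$CBe
  sorted[4] = ac$CBea
  sorted[5] = c$CBeaa
  sorted[6] = eaac$CB
sorted[4] = ac$CBea

Answer: ac$CBea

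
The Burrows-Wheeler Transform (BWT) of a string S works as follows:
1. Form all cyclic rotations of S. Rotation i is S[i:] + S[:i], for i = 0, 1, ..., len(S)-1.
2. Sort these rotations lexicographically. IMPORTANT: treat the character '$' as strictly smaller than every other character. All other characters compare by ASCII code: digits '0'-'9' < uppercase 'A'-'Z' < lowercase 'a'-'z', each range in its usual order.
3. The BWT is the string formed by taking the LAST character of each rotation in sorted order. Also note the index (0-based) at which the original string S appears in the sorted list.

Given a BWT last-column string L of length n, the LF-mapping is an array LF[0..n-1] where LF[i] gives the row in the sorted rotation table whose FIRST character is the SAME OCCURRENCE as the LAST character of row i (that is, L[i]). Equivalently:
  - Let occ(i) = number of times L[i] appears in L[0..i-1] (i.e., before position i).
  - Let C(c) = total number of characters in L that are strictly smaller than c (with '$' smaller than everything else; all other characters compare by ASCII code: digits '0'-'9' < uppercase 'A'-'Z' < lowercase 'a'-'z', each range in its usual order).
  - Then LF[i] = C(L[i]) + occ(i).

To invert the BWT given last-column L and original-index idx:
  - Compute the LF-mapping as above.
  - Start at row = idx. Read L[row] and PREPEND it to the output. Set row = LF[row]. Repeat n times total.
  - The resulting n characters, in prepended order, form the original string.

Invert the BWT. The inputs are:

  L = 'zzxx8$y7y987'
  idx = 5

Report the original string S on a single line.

Answer: 9yyx7z7x88z$

Derivation:
LF mapping: 10 11 6 7 3 0 8 1 9 5 4 2
Walk LF starting at row 5, prepending L[row]:
  step 1: row=5, L[5]='$', prepend. Next row=LF[5]=0
  step 2: row=0, L[0]='z', prepend. Next row=LF[0]=10
  step 3: row=10, L[10]='8', prepend. Next row=LF[10]=4
  step 4: row=4, L[4]='8', prepend. Next row=LF[4]=3
  step 5: row=3, L[3]='x', prepend. Next row=LF[3]=7
  step 6: row=7, L[7]='7', prepend. Next row=LF[7]=1
  step 7: row=1, L[1]='z', prepend. Next row=LF[1]=11
  step 8: row=11, L[11]='7', prepend. Next row=LF[11]=2
  step 9: row=2, L[2]='x', prepend. Next row=LF[2]=6
  step 10: row=6, L[6]='y', prepend. Next row=LF[6]=8
  step 11: row=8, L[8]='y', prepend. Next row=LF[8]=9
  step 12: row=9, L[9]='9', prepend. Next row=LF[9]=5
Reversed output: 9yyx7z7x88z$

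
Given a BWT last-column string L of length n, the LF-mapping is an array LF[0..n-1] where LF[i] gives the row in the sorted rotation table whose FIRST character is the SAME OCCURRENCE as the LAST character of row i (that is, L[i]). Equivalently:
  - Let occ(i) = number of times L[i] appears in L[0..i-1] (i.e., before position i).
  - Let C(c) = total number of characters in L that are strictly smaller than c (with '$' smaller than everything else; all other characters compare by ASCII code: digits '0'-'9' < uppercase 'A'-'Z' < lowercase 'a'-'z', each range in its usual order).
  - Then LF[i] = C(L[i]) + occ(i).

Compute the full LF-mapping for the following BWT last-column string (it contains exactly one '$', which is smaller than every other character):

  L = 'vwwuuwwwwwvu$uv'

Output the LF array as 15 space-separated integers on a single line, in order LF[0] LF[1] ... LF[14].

Answer: 5 8 9 1 2 10 11 12 13 14 6 3 0 4 7

Derivation:
Char counts: '$':1, 'u':4, 'v':3, 'w':7
C (first-col start): C('$')=0, C('u')=1, C('v')=5, C('w')=8
L[0]='v': occ=0, LF[0]=C('v')+0=5+0=5
L[1]='w': occ=0, LF[1]=C('w')+0=8+0=8
L[2]='w': occ=1, LF[2]=C('w')+1=8+1=9
L[3]='u': occ=0, LF[3]=C('u')+0=1+0=1
L[4]='u': occ=1, LF[4]=C('u')+1=1+1=2
L[5]='w': occ=2, LF[5]=C('w')+2=8+2=10
L[6]='w': occ=3, LF[6]=C('w')+3=8+3=11
L[7]='w': occ=4, LF[7]=C('w')+4=8+4=12
L[8]='w': occ=5, LF[8]=C('w')+5=8+5=13
L[9]='w': occ=6, LF[9]=C('w')+6=8+6=14
L[10]='v': occ=1, LF[10]=C('v')+1=5+1=6
L[11]='u': occ=2, LF[11]=C('u')+2=1+2=3
L[12]='$': occ=0, LF[12]=C('$')+0=0+0=0
L[13]='u': occ=3, LF[13]=C('u')+3=1+3=4
L[14]='v': occ=2, LF[14]=C('v')+2=5+2=7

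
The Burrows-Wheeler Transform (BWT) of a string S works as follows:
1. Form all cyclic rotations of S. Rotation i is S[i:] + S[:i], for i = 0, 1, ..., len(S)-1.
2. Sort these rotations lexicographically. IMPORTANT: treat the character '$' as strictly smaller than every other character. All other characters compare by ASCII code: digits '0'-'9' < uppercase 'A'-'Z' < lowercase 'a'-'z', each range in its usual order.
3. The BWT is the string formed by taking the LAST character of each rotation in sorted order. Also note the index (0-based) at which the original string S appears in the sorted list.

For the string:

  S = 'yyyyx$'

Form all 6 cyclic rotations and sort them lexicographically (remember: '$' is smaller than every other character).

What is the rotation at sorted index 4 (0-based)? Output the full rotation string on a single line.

All 6 rotations (rotation i = S[i:]+S[:i]):
  rot[0] = yyyyx$
  rot[1] = yyyx$y
  rot[2] = yyx$yy
  rot[3] = yx$yyy
  rot[4] = x$yyyy
  rot[5] = $yyyyx
Sorted (with $ < everything):
  sorted[0] = $yyyyx
  sorted[1] = x$yyyy
  sorted[2] = yx$yyy
  sorted[3] = yyx$yy
  sorted[4] = yyyx$y
  sorted[5] = yyyyx$
sorted[4] = yyyx$y

Answer: yyyx$y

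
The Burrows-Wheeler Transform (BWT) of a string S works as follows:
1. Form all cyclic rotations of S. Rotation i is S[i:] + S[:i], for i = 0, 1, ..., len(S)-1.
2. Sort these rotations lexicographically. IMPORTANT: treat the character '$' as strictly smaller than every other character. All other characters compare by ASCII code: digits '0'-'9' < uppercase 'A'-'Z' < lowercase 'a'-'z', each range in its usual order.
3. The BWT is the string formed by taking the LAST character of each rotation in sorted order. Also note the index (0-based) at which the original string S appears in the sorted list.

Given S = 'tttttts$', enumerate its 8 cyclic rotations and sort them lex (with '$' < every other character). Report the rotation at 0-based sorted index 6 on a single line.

Answer: ttttts$t

Derivation:
All 8 rotations (rotation i = S[i:]+S[:i]):
  rot[0] = tttttts$
  rot[1] = ttttts$t
  rot[2] = tttts$tt
  rot[3] = ttts$ttt
  rot[4] = tts$tttt
  rot[5] = ts$ttttt
  rot[6] = s$tttttt
  rot[7] = $tttttts
Sorted (with $ < everything):
  sorted[0] = $tttttts
  sorted[1] = s$tttttt
  sorted[2] = ts$ttttt
  sorted[3] = tts$tttt
  sorted[4] = ttts$ttt
  sorted[5] = tttts$tt
  sorted[6] = ttttts$t
  sorted[7] = tttttts$
sorted[6] = ttttts$t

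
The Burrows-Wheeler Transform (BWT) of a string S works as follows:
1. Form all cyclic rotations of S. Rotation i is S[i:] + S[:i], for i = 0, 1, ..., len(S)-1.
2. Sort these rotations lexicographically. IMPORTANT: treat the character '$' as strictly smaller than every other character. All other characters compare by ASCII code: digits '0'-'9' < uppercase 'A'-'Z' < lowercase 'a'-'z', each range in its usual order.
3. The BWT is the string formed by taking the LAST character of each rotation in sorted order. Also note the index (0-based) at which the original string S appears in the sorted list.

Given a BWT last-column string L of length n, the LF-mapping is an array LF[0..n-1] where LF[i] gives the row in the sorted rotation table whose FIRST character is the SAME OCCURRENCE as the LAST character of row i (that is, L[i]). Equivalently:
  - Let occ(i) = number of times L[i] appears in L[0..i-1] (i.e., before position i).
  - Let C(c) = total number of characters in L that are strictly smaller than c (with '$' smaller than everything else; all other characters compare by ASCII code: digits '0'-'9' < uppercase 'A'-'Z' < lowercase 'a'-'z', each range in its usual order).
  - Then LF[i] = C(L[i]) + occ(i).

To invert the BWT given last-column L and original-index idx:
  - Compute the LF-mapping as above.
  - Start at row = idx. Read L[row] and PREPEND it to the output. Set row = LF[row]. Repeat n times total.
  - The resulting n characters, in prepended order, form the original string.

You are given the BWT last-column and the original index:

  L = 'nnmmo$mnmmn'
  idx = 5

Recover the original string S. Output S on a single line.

Answer: mnomnnmmmn$

Derivation:
LF mapping: 6 7 1 2 10 0 3 8 4 5 9
Walk LF starting at row 5, prepending L[row]:
  step 1: row=5, L[5]='$', prepend. Next row=LF[5]=0
  step 2: row=0, L[0]='n', prepend. Next row=LF[0]=6
  step 3: row=6, L[6]='m', prepend. Next row=LF[6]=3
  step 4: row=3, L[3]='m', prepend. Next row=LF[3]=2
  step 5: row=2, L[2]='m', prepend. Next row=LF[2]=1
  step 6: row=1, L[1]='n', prepend. Next row=LF[1]=7
  step 7: row=7, L[7]='n', prepend. Next row=LF[7]=8
  step 8: row=8, L[8]='m', prepend. Next row=LF[8]=4
  step 9: row=4, L[4]='o', prepend. Next row=LF[4]=10
  step 10: row=10, L[10]='n', prepend. Next row=LF[10]=9
  step 11: row=9, L[9]='m', prepend. Next row=LF[9]=5
Reversed output: mnomnnmmmn$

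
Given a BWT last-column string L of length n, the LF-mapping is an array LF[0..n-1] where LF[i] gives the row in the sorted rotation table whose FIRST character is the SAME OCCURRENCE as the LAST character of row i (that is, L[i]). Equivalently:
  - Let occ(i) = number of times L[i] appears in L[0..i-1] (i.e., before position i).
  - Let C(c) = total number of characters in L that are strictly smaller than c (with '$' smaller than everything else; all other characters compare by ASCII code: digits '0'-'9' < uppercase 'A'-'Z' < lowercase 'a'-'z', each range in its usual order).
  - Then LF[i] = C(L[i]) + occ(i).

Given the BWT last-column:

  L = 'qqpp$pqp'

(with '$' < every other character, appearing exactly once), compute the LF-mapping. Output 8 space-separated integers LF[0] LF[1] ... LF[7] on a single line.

Answer: 5 6 1 2 0 3 7 4

Derivation:
Char counts: '$':1, 'p':4, 'q':3
C (first-col start): C('$')=0, C('p')=1, C('q')=5
L[0]='q': occ=0, LF[0]=C('q')+0=5+0=5
L[1]='q': occ=1, LF[1]=C('q')+1=5+1=6
L[2]='p': occ=0, LF[2]=C('p')+0=1+0=1
L[3]='p': occ=1, LF[3]=C('p')+1=1+1=2
L[4]='$': occ=0, LF[4]=C('$')+0=0+0=0
L[5]='p': occ=2, LF[5]=C('p')+2=1+2=3
L[6]='q': occ=2, LF[6]=C('q')+2=5+2=7
L[7]='p': occ=3, LF[7]=C('p')+3=1+3=4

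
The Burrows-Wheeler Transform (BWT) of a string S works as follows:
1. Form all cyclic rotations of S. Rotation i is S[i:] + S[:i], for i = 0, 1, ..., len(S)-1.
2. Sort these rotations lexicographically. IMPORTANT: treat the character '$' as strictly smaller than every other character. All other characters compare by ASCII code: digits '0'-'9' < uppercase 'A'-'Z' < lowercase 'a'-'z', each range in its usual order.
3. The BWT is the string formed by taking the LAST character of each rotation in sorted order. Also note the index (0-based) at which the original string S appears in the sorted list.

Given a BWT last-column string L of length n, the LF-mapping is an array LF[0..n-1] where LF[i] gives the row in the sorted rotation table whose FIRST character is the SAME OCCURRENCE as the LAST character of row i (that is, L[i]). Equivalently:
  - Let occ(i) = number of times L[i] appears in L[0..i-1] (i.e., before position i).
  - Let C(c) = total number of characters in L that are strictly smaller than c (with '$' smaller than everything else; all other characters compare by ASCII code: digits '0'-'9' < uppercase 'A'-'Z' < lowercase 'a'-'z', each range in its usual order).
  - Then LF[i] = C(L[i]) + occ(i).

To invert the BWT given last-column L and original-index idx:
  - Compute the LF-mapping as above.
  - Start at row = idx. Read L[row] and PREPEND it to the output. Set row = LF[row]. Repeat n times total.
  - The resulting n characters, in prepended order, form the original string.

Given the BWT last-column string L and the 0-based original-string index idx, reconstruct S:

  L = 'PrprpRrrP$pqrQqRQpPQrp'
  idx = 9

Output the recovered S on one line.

LF mapping: 1 16 9 17 10 7 18 19 2 0 11 14 20 4 15 8 5 12 3 6 21 13
Walk LF starting at row 9, prepending L[row]:
  step 1: row=9, L[9]='$', prepend. Next row=LF[9]=0
  step 2: row=0, L[0]='P', prepend. Next row=LF[0]=1
  step 3: row=1, L[1]='r', prepend. Next row=LF[1]=16
  step 4: row=16, L[16]='Q', prepend. Next row=LF[16]=5
  step 5: row=5, L[5]='R', prepend. Next row=LF[5]=7
  step 6: row=7, L[7]='r', prepend. Next row=LF[7]=19
  step 7: row=19, L[19]='Q', prepend. Next row=LF[19]=6
  step 8: row=6, L[6]='r', prepend. Next row=LF[6]=18
  step 9: row=18, L[18]='P', prepend. Next row=LF[18]=3
  step 10: row=3, L[3]='r', prepend. Next row=LF[3]=17
  step 11: row=17, L[17]='p', prepend. Next row=LF[17]=12
  step 12: row=12, L[12]='r', prepend. Next row=LF[12]=20
  step 13: row=20, L[20]='r', prepend. Next row=LF[20]=21
  step 14: row=21, L[21]='p', prepend. Next row=LF[21]=13
  step 15: row=13, L[13]='Q', prepend. Next row=LF[13]=4
  step 16: row=4, L[4]='p', prepend. Next row=LF[4]=10
  step 17: row=10, L[10]='p', prepend. Next row=LF[10]=11
  step 18: row=11, L[11]='q', prepend. Next row=LF[11]=14
  step 19: row=14, L[14]='q', prepend. Next row=LF[14]=15
  step 20: row=15, L[15]='R', prepend. Next row=LF[15]=8
  step 21: row=8, L[8]='P', prepend. Next row=LF[8]=2
  step 22: row=2, L[2]='p', prepend. Next row=LF[2]=9
Reversed output: pPRqqppQprrprPrQrRQrP$

Answer: pPRqqppQprrprPrQrRQrP$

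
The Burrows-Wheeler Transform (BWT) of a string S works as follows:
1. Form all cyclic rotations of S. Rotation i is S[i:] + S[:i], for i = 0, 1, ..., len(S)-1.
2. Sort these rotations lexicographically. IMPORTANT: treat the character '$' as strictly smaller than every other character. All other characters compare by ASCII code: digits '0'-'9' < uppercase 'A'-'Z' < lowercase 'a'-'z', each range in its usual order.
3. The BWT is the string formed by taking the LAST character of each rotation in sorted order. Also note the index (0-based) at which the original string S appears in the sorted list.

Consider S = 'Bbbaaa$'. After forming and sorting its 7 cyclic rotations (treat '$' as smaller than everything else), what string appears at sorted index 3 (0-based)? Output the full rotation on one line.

All 7 rotations (rotation i = S[i:]+S[:i]):
  rot[0] = Bbbaaa$
  rot[1] = bbaaa$B
  rot[2] = baaa$Bb
  rot[3] = aaa$Bbb
  rot[4] = aa$Bbba
  rot[5] = a$Bbbaa
  rot[6] = $Bbbaaa
Sorted (with $ < everything):
  sorted[0] = $Bbbaaa
  sorted[1] = Bbbaaa$
  sorted[2] = a$Bbbaa
  sorted[3] = aa$Bbba
  sorted[4] = aaa$Bbb
  sorted[5] = baaa$Bb
  sorted[6] = bbaaa$B
sorted[3] = aa$Bbba

Answer: aa$Bbba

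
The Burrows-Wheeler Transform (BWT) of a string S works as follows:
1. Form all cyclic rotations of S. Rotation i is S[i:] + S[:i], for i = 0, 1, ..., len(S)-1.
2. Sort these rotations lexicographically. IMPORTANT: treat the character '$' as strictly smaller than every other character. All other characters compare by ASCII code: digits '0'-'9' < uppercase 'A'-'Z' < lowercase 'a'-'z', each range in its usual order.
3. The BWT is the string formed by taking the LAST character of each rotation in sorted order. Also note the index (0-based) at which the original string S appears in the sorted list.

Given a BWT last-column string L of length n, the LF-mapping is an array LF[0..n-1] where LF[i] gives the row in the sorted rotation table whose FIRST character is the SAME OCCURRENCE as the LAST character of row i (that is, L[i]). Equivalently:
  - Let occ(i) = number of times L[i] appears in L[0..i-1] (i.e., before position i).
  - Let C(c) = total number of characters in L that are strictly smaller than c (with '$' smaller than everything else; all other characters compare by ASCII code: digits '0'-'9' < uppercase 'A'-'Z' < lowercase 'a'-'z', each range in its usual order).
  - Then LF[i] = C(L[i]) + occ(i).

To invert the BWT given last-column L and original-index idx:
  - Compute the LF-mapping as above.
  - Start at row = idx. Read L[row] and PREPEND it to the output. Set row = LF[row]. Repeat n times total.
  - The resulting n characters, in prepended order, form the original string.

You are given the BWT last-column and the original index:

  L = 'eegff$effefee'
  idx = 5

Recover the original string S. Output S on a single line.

Answer: efffeffeegee$

Derivation:
LF mapping: 1 2 12 7 8 0 3 9 10 4 11 5 6
Walk LF starting at row 5, prepending L[row]:
  step 1: row=5, L[5]='$', prepend. Next row=LF[5]=0
  step 2: row=0, L[0]='e', prepend. Next row=LF[0]=1
  step 3: row=1, L[1]='e', prepend. Next row=LF[1]=2
  step 4: row=2, L[2]='g', prepend. Next row=LF[2]=12
  step 5: row=12, L[12]='e', prepend. Next row=LF[12]=6
  step 6: row=6, L[6]='e', prepend. Next row=LF[6]=3
  step 7: row=3, L[3]='f', prepend. Next row=LF[3]=7
  step 8: row=7, L[7]='f', prepend. Next row=LF[7]=9
  step 9: row=9, L[9]='e', prepend. Next row=LF[9]=4
  step 10: row=4, L[4]='f', prepend. Next row=LF[4]=8
  step 11: row=8, L[8]='f', prepend. Next row=LF[8]=10
  step 12: row=10, L[10]='f', prepend. Next row=LF[10]=11
  step 13: row=11, L[11]='e', prepend. Next row=LF[11]=5
Reversed output: efffeffeegee$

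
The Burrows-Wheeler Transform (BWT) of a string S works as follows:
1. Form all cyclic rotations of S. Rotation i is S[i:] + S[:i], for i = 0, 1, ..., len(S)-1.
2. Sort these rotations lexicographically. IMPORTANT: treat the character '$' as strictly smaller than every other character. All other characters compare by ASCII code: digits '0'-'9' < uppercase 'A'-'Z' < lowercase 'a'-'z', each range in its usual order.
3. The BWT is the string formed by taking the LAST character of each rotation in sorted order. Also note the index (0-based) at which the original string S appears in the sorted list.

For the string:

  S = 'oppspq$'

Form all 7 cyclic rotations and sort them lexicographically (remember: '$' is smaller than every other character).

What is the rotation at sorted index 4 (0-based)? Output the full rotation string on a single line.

All 7 rotations (rotation i = S[i:]+S[:i]):
  rot[0] = oppspq$
  rot[1] = ppspq$o
  rot[2] = pspq$op
  rot[3] = spq$opp
  rot[4] = pq$opps
  rot[5] = q$oppsp
  rot[6] = $oppspq
Sorted (with $ < everything):
  sorted[0] = $oppspq
  sorted[1] = oppspq$
  sorted[2] = ppspq$o
  sorted[3] = pq$opps
  sorted[4] = pspq$op
  sorted[5] = q$oppsp
  sorted[6] = spq$opp
sorted[4] = pspq$op

Answer: pspq$op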